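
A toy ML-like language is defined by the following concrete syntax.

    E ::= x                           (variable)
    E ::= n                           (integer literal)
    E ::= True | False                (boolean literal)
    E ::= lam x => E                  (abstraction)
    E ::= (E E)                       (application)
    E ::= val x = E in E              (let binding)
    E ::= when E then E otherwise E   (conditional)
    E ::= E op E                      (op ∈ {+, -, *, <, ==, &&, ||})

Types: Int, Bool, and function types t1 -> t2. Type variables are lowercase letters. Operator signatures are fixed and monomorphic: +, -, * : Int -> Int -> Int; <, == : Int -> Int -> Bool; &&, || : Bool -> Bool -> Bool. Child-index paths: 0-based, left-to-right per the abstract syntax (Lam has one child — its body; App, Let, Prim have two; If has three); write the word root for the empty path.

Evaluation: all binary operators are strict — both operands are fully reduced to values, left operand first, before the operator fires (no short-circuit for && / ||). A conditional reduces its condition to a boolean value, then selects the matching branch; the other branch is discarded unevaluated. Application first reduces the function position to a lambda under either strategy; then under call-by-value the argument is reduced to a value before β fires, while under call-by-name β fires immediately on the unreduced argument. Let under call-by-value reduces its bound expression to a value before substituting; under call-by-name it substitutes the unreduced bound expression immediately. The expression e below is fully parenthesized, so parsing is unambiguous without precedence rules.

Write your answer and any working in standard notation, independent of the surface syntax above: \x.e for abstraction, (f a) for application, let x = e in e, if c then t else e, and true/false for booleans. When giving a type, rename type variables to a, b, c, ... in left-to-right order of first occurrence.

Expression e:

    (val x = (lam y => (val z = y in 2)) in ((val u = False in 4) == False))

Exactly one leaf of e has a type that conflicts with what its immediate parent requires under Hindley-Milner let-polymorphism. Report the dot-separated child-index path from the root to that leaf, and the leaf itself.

Trace:
y : a
let z : a
\y._ : a -> Int
let x : forall. a -> Int
let u : Bool
  unify Int ~ Int
  unify Bool ~ Int
  FAIL: mismatch Bool ~ Int

Answer: 1.1 : false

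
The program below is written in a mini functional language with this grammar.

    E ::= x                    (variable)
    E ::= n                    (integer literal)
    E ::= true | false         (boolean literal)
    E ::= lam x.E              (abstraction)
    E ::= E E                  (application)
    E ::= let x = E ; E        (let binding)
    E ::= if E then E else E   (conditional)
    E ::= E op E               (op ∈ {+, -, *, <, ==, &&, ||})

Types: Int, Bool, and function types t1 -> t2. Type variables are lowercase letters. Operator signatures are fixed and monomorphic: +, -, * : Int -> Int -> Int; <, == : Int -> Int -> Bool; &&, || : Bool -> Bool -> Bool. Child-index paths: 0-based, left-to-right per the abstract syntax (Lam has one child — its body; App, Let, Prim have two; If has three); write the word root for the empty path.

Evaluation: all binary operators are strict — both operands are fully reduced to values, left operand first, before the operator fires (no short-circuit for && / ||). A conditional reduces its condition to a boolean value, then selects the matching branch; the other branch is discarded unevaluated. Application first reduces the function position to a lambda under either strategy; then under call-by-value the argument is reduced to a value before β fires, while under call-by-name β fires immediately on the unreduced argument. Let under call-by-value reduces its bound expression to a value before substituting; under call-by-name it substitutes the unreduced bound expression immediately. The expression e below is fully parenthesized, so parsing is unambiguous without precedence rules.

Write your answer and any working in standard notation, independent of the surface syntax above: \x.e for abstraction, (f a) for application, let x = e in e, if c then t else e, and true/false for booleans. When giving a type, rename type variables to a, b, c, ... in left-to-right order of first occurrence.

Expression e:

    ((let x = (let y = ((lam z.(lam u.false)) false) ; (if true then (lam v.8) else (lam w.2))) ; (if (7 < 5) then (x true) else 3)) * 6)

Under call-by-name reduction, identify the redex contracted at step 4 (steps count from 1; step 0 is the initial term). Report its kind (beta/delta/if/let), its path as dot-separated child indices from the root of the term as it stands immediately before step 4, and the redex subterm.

Answer: delta at root : (3 * 6)

Trace:
step 0: ((let x = (let y = ((\z.(\u.false)) false) in (if true then (\v.8) else (\w.2))) in (if (7 < 5) then (x true) else 3)) * 6)
step 1: [let@0] ((if (7 < 5) then ((let y = ((\z.(\u.false)) false) in (if true then (\v.8) else (\w.2))) true) else 3) * 6)
step 2: [delta@0.0] ((if false then ((let y = ((\z.(\u.false)) false) in (if true then (\v.8) else (\w.2))) true) else 3) * 6)
step 3: [if@0] (3 * 6)
step 4: [delta@root] 18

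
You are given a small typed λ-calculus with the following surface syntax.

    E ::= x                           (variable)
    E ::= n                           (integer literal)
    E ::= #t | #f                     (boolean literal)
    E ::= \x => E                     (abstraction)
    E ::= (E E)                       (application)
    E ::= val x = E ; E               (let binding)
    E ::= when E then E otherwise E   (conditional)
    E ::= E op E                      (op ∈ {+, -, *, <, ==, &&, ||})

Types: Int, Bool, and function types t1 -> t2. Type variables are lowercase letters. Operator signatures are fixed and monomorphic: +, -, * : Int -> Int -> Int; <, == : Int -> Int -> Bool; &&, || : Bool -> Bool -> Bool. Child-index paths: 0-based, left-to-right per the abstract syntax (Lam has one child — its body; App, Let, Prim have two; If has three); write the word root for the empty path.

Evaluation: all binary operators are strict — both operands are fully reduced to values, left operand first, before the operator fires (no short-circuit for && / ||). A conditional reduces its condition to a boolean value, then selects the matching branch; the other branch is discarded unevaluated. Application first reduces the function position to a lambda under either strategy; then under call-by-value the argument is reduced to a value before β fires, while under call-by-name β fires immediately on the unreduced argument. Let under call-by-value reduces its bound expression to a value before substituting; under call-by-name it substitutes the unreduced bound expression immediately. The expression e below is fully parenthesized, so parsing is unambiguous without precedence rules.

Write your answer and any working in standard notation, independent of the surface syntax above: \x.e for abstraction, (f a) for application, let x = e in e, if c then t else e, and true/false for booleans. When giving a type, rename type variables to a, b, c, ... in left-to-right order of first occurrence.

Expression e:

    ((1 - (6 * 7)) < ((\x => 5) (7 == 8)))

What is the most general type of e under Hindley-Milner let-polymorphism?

Trace:
  unify Int ~ Int
  unify Int ~ Int
  unify Int ~ Int
  unify Int ~ Int
  unify Int ~ Int
\x._ : a -> Int
  unify Int ~ Int
  unify Int ~ Int
  unify a -> Int ~ Bool -> b
  unify a ~ Bool
  unify Int ~ b
_ _ : Int
  unify Int ~ Int

Answer: Bool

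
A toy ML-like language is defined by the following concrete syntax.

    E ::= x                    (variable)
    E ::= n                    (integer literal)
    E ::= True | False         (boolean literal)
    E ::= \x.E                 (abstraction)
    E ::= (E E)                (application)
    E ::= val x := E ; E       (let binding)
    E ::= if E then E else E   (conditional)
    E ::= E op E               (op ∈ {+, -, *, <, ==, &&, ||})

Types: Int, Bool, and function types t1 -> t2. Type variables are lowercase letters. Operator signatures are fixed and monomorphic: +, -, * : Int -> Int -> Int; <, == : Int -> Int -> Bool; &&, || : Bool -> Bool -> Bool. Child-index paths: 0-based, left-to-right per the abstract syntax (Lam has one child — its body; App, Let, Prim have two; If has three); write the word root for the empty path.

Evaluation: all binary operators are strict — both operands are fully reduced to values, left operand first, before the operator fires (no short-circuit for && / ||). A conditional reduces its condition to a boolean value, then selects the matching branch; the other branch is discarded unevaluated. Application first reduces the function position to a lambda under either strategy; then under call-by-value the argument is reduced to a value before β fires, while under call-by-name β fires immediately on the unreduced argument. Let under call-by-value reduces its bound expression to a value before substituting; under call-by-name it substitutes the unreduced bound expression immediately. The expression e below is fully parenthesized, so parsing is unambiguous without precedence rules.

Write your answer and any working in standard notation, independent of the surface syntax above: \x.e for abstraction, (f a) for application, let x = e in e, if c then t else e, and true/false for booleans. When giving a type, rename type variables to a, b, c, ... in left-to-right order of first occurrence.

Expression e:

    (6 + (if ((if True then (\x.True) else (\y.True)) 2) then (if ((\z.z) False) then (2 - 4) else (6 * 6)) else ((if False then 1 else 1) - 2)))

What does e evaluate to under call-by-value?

Answer: 42

Working:
step 0: (6 + (if ((if true then (\x.true) else (\y.true)) 2) then (if ((\z.z) false) then (2 - 4) else (6 * 6)) else ((if false then 1 else 1) - 2)))
step 1: [if@1.0.0] (6 + (if ((\x.true) 2) then (if ((\z.z) false) then (2 - 4) else (6 * 6)) else ((if false then 1 else 1) - 2)))
step 2: [beta@1.0] (6 + (if true then (if ((\z.z) false) then (2 - 4) else (6 * 6)) else ((if false then 1 else 1) - 2)))
step 3: [if@1] (6 + (if ((\z.z) false) then (2 - 4) else (6 * 6)))
step 4: [beta@1.0] (6 + (if false then (2 - 4) else (6 * 6)))
step 5: [if@1] (6 + (6 * 6))
step 6: [delta@1] (6 + 36)
step 7: [delta@root] 42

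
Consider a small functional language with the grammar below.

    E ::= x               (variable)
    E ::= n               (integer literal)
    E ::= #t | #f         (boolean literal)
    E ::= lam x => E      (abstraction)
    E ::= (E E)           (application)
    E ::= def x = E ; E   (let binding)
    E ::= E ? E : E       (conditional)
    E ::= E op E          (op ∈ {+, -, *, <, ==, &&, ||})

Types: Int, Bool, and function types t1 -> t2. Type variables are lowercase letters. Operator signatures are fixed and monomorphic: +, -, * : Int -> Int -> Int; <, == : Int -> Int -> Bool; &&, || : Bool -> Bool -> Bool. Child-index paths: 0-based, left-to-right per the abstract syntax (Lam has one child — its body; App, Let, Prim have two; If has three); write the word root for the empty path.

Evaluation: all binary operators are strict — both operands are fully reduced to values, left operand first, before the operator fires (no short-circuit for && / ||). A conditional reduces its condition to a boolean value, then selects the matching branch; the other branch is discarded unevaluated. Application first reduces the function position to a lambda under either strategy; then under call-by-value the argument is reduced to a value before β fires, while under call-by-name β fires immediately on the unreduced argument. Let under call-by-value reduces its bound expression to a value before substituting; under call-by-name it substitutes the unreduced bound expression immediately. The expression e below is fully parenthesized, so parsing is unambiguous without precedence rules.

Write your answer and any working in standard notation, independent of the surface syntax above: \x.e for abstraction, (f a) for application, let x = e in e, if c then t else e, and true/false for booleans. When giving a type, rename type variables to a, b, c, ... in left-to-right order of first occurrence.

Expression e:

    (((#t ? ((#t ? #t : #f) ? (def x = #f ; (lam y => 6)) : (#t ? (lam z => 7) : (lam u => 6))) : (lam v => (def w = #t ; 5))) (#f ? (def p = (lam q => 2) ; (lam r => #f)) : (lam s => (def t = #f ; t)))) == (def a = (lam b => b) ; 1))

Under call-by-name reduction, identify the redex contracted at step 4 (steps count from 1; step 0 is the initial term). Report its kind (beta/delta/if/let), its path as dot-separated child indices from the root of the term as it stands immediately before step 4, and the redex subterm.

Working:
step 0: (((if true then (if (if true then true else false) then (let x = false in (\y.6)) else (if true then (\z.7) else (\u.6))) else (\v.(let w = true in 5))) (if false then (let p = (\q.2) in (\r.false)) else (\s.(let t = false in t)))) == (let a = (\b.b) in 1))
step 1: [if@0.0] (((if (if true then true else false) then (let x = false in (\y.6)) else (if true then (\z.7) else (\u.6))) (if false then (let p = (\q.2) in (\r.false)) else (\s.(let t = false in t)))) == (let a = (\b.b) in 1))
step 2: [if@0.0.0] (((if true then (let x = false in (\y.6)) else (if true then (\z.7) else (\u.6))) (if false then (let p = (\q.2) in (\r.false)) else (\s.(let t = false in t)))) == (let a = (\b.b) in 1))
step 3: [if@0.0] (((let x = false in (\y.6)) (if false then (let p = (\q.2) in (\r.false)) else (\s.(let t = false in t)))) == (let a = (\b.b) in 1))
step 4: [let@0.0] (((\y.6) (if false then (let p = (\q.2) in (\r.false)) else (\s.(let t = false in t)))) == (let a = (\b.b) in 1))

Answer: let at 0.0 : (let x = false in (\y.6))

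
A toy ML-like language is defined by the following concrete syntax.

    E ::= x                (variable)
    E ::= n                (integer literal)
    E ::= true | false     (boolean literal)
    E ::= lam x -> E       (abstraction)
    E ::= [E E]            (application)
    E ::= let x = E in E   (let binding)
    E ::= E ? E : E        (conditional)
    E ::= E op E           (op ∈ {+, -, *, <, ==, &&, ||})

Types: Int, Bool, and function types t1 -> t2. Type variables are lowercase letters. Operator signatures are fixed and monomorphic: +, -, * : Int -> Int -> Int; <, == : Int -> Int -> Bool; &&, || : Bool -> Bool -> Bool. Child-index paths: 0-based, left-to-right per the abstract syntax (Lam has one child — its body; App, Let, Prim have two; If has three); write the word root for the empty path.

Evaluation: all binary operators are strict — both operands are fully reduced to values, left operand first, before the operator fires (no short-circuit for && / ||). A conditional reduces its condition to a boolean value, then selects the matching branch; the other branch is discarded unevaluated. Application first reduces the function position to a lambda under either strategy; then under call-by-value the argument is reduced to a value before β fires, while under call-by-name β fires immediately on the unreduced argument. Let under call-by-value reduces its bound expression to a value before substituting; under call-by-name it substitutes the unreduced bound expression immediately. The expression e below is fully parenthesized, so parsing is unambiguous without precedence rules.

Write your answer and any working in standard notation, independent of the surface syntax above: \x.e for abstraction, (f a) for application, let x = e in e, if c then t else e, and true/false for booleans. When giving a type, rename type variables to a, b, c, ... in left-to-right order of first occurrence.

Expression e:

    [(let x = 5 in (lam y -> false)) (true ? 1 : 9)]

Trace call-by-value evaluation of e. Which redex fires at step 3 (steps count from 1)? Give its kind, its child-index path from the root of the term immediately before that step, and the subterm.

Working:
step 0: ((let x = 5 in (\y.false)) (if true then 1 else 9))
step 1: [let@0] ((\y.false) (if true then 1 else 9))
step 2: [if@1] ((\y.false) 1)
step 3: [beta@root] false

Answer: beta at root : ((\y.false) 1)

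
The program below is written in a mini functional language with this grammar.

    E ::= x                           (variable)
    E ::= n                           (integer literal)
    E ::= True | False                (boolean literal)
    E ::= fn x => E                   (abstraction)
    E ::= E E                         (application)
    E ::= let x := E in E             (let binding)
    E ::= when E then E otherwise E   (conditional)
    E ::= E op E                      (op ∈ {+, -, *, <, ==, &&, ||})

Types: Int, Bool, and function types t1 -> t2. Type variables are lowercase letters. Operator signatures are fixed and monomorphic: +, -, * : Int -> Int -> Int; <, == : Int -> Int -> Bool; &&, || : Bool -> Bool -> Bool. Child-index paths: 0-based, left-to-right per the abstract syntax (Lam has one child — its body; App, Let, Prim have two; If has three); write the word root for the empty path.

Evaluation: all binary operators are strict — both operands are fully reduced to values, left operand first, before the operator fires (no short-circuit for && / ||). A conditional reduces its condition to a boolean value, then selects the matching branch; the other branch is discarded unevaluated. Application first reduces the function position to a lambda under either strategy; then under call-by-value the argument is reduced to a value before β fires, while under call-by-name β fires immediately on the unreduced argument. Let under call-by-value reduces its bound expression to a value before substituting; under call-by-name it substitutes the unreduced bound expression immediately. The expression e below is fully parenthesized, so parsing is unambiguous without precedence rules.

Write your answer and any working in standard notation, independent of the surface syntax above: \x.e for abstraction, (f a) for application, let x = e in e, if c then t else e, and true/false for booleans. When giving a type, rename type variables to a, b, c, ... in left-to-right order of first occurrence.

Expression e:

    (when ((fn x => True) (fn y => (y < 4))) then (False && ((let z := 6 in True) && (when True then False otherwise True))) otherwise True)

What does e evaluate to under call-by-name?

Trace:
step 0: (if ((\x.true) (\y.(y < 4))) then (false && ((let z = 6 in true) && (if true then false else true))) else true)
step 1: [beta@0] (if true then (false && ((let z = 6 in true) && (if true then false else true))) else true)
step 2: [if@root] (false && ((let z = 6 in true) && (if true then false else true)))
step 3: [let@1.0] (false && (true && (if true then false else true)))
step 4: [if@1.1] (false && (true && false))
step 5: [delta@1] (false && false)
step 6: [delta@root] false

Answer: false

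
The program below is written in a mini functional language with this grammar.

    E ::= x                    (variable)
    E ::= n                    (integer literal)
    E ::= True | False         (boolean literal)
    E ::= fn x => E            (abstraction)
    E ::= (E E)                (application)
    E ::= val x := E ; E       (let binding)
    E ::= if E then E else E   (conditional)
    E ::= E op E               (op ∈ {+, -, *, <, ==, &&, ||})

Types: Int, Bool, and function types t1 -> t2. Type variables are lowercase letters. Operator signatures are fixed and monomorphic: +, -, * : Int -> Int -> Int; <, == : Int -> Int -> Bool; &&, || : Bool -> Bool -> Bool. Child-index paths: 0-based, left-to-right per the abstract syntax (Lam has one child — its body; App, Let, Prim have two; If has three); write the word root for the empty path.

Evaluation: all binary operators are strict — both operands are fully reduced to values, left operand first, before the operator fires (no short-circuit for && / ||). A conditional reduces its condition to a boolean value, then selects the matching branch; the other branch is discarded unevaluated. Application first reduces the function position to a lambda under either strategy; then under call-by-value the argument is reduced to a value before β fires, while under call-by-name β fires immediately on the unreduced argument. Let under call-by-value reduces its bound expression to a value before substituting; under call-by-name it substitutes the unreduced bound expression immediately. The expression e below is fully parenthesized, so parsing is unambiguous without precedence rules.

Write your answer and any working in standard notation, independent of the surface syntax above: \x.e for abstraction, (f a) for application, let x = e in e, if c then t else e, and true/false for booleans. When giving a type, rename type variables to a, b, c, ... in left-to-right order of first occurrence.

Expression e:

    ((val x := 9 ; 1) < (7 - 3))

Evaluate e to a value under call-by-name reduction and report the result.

Working:
step 0: ((let x = 9 in 1) < (7 - 3))
step 1: [let@0] (1 < (7 - 3))
step 2: [delta@1] (1 < 4)
step 3: [delta@root] true

Answer: true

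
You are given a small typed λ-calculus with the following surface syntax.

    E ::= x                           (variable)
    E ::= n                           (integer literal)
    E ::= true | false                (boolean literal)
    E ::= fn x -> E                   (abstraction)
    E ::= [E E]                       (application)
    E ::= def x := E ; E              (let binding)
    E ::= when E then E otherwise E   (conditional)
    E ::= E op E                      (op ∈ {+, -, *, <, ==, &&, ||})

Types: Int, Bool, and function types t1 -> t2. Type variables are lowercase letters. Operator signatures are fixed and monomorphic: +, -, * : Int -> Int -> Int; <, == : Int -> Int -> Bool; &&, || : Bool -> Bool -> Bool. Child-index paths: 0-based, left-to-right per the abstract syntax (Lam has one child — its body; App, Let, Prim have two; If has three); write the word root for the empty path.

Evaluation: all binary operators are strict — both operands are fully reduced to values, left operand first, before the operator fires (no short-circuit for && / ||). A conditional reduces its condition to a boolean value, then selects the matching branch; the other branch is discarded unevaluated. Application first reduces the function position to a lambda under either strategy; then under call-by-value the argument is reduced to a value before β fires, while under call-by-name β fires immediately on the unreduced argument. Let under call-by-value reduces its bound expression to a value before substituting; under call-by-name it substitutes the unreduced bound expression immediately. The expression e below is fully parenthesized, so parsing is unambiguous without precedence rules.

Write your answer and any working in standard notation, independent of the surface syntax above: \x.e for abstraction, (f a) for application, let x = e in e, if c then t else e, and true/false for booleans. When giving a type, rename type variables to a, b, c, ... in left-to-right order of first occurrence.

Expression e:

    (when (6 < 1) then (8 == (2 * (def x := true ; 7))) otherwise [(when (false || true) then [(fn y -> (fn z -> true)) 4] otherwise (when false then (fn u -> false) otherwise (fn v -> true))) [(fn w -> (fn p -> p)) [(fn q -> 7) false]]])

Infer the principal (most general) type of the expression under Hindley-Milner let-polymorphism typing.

Trace:
  unify Int ~ Int
  unify Int ~ Int
  unify Bool ~ Bool
  unify Int ~ Int
  unify Int ~ Int
let x : Bool
  unify Int ~ Int
  unify Int ~ Int
  unify Bool ~ Bool
  unify Bool ~ Bool
  unify Bool ~ Bool
\z._ : b -> Bool
\y._ : a -> b -> Bool
  unify a -> b -> Bool ~ Int -> c
  unify a ~ Int
  unify b -> Bool ~ c
_ _ : b -> Bool
  unify Bool ~ Bool
\u._ : d -> Bool
\v._ : e -> Bool
  unify d -> Bool ~ e -> Bool
  unify d ~ e
  unify Bool ~ Bool
  unify b -> Bool ~ e -> Bool
  unify b ~ e
  unify Bool ~ Bool
p : g
\p._ : g -> g
\w._ : f -> g -> g
\q._ : h -> Int
  unify h -> Int ~ Bool -> i
  unify h ~ Bool
  unify Int ~ i
_ _ : Int
  unify f -> g -> g ~ Int -> j
  unify f ~ Int
  unify g -> g ~ j
_ _ : g -> g
  unify e -> Bool ~ (g -> g) -> k
  unify e ~ g -> g
  unify Bool ~ k
_ _ : Bool
  unify Bool ~ Bool

Answer: Bool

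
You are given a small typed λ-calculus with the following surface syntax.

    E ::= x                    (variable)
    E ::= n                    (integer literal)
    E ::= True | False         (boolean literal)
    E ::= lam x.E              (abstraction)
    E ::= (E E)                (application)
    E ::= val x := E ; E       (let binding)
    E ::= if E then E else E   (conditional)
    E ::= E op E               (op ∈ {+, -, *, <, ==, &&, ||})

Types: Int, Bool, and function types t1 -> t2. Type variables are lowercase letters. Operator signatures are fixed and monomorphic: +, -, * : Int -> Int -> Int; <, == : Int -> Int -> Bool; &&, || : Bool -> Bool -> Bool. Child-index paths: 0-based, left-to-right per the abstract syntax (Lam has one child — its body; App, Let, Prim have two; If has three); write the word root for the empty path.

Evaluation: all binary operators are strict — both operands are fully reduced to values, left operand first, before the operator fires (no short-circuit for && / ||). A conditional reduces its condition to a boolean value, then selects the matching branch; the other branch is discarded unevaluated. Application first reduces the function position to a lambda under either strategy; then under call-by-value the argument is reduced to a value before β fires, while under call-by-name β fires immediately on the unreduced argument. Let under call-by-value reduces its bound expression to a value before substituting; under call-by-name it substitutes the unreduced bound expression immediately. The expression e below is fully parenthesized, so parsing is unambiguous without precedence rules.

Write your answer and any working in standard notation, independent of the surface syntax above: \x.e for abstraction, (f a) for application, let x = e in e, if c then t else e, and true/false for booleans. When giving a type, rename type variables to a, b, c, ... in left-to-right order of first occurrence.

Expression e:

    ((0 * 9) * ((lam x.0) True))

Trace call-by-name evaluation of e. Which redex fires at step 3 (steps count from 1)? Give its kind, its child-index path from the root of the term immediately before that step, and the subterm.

Derivation:
step 0: ((0 * 9) * ((\x.0) true))
step 1: [delta@0] (0 * ((\x.0) true))
step 2: [beta@1] (0 * 0)
step 3: [delta@root] 0

Answer: delta at root : (0 * 0)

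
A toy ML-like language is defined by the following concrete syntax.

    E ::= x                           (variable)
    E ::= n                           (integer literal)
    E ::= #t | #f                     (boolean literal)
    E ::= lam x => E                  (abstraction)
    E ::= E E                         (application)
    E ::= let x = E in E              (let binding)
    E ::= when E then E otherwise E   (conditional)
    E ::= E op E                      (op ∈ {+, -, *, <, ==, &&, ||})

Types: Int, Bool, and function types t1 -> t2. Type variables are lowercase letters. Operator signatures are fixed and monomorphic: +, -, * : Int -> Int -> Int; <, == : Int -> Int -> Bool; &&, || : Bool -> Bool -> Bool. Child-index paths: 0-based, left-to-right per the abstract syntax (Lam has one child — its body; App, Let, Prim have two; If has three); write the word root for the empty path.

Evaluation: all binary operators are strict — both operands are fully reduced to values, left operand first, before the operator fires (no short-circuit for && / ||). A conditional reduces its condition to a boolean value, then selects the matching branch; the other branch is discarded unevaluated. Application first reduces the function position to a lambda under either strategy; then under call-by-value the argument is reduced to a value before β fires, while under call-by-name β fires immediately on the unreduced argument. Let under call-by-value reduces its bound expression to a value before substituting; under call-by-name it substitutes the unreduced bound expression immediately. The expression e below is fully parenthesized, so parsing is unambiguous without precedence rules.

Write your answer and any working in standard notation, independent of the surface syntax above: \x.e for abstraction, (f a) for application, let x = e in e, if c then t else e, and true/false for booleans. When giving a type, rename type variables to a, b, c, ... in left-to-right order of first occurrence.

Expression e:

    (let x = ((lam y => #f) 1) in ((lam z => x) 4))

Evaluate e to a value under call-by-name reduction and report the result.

Answer: false

Derivation:
step 0: (let x = ((\y.false) 1) in ((\z.x) 4))
step 1: [let@root] ((\z.((\y.false) 1)) 4)
step 2: [beta@root] ((\y.false) 1)
step 3: [beta@root] false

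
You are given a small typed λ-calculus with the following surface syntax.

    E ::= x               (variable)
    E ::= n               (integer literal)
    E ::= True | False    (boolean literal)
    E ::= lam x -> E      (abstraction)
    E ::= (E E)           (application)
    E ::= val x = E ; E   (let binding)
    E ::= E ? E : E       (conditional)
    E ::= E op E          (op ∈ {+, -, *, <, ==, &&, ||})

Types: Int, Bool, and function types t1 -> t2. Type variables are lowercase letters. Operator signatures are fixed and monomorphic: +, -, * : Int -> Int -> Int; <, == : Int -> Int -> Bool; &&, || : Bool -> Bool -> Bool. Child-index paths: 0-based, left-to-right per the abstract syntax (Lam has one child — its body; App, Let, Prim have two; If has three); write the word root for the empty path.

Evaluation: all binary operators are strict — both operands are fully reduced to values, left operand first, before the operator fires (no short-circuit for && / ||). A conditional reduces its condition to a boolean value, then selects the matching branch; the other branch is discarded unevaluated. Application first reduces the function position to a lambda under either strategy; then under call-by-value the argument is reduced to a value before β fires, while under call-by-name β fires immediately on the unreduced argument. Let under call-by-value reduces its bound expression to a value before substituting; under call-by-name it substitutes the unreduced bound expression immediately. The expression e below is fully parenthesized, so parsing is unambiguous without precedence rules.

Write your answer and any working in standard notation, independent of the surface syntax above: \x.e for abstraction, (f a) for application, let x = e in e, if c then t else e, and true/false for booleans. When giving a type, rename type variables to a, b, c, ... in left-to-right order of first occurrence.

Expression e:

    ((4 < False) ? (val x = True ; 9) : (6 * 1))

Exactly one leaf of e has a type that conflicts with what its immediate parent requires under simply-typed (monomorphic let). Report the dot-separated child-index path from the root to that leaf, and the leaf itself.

Answer: 0.1 : false

Derivation:
  unify Int ~ Int
  unify Bool ~ Int
  FAIL: mismatch Bool ~ Int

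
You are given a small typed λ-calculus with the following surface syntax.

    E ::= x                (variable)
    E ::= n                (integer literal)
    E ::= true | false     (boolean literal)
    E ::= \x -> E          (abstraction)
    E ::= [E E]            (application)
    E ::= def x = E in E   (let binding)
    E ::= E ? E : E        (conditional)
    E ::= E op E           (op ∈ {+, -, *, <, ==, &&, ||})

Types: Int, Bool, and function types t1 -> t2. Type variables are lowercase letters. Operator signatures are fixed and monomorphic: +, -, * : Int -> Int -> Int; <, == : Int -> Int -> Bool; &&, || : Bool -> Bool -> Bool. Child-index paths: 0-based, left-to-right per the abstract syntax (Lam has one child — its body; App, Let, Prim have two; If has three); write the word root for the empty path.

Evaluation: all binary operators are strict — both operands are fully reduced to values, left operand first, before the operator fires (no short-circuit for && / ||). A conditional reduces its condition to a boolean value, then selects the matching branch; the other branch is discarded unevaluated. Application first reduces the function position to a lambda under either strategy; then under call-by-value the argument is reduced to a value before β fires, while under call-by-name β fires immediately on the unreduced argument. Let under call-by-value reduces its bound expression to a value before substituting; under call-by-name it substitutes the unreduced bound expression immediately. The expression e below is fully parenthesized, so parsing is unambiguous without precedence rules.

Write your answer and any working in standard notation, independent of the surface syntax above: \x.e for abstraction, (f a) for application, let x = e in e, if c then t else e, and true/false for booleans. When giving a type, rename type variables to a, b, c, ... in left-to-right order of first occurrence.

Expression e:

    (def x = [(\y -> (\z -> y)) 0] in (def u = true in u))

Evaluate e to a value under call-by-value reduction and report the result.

Answer: true

Derivation:
step 0: (let x = ((\y.(\z.y)) 0) in (let u = true in u))
step 1: [beta@0] (let x = (\z.0) in (let u = true in u))
step 2: [let@root] (let u = true in u)
step 3: [let@root] true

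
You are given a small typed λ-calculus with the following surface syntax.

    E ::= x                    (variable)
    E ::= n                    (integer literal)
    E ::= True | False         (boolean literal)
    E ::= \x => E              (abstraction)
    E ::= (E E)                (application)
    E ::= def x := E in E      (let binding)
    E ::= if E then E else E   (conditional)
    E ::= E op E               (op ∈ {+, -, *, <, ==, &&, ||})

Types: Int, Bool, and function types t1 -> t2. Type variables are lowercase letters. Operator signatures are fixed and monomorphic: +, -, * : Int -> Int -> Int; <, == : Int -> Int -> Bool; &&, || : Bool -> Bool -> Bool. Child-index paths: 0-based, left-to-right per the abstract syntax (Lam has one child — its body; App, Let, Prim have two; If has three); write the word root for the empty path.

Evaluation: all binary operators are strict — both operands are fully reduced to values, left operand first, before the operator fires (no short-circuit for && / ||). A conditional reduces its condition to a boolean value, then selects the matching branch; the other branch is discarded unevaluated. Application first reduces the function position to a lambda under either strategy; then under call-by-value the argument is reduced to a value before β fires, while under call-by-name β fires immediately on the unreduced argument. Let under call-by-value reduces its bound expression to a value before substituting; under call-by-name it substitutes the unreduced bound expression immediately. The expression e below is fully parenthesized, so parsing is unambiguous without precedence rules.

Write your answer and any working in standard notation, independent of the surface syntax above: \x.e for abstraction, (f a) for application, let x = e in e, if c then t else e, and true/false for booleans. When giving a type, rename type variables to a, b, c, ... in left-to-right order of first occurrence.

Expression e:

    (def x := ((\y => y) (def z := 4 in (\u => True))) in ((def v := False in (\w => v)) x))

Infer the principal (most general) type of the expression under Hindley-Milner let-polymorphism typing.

Trace:
y : a
\y._ : a -> a
let z : Int
\u._ : b -> Bool
  unify a -> a ~ (b -> Bool) -> c
  unify a ~ b -> Bool
  unify b -> Bool ~ c
_ _ : b -> Bool
let x : forall. b -> Bool
let v : Bool
v : Bool
\w._ : d -> Bool
x : e -> Bool
  unify d -> Bool ~ (e -> Bool) -> f
  unify d ~ e -> Bool
  unify Bool ~ f
_ _ : Bool

Answer: Bool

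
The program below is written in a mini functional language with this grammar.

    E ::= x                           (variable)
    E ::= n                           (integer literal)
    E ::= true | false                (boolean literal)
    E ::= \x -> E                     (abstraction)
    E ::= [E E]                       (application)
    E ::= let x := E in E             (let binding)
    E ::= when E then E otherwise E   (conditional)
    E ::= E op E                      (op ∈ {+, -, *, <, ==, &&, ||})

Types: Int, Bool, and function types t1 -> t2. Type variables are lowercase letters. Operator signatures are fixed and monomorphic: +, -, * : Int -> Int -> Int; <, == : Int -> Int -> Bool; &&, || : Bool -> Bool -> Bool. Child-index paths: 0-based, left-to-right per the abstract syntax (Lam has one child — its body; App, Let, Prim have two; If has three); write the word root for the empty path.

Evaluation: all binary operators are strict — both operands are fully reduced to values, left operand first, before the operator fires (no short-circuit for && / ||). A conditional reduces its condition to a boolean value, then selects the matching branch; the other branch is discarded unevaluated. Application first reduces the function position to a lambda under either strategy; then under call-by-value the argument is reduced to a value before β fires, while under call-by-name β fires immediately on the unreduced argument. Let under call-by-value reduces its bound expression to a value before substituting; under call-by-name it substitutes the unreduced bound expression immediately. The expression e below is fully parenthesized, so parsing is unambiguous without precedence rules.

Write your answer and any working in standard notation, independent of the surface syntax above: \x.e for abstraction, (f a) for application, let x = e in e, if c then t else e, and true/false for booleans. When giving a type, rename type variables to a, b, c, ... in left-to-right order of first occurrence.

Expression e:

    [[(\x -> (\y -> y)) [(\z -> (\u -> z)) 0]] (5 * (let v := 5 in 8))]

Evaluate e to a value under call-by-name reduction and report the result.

Answer: 40

Trace:
step 0: (((\x.(\y.y)) ((\z.(\u.z)) 0)) (5 * (let v = 5 in 8)))
step 1: [beta@0] ((\y.y) (5 * (let v = 5 in 8)))
step 2: [beta@root] (5 * (let v = 5 in 8))
step 3: [let@1] (5 * 8)
step 4: [delta@root] 40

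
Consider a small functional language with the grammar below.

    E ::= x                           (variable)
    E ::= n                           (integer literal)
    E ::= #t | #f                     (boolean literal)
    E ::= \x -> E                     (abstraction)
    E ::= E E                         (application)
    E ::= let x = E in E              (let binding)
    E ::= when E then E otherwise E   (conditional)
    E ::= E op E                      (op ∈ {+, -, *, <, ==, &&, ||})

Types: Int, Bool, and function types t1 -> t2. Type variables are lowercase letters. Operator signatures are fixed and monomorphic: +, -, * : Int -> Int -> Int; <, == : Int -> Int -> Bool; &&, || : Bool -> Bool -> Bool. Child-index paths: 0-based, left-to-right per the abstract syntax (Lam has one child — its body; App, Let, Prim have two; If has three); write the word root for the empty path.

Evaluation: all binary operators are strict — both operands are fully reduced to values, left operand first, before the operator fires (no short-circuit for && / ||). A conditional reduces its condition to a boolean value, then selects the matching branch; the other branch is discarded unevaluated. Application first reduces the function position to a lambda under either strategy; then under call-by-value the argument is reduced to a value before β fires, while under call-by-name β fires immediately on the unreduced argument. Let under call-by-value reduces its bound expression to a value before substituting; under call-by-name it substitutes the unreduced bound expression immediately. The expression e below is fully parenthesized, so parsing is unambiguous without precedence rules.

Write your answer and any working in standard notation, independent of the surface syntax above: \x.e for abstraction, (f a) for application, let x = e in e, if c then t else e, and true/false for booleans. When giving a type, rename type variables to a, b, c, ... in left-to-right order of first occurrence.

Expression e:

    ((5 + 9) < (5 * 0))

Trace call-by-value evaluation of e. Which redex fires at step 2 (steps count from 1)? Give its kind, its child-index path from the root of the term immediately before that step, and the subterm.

Answer: delta at 1 : (5 * 0)

Derivation:
step 0: ((5 + 9) < (5 * 0))
step 1: [delta@0] (14 < (5 * 0))
step 2: [delta@1] (14 < 0)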